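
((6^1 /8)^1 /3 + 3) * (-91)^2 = 26913.25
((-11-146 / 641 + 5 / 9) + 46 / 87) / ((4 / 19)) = -16121633 / 334602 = -48.18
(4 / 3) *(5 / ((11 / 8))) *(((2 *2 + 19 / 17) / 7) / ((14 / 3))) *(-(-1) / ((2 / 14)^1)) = 6960 / 1309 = 5.32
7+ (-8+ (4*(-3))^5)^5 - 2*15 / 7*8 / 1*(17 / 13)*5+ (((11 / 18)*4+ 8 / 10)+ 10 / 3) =-3907103081841409324912128862399 / 4095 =-954115526701198858342400200.00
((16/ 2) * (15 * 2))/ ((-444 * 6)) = -10/ 111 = -0.09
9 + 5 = 14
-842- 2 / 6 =-2527 / 3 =-842.33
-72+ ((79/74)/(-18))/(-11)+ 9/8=-2076763/29304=-70.87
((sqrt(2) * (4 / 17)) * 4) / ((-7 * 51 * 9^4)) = -16 * sqrt(2) / 39818709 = -0.00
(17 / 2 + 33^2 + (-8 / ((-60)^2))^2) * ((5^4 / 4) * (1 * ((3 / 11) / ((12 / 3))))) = 222243751 / 19008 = 11692.12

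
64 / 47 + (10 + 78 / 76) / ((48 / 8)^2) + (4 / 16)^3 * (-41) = 528443 / 514368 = 1.03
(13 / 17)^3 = 2197 / 4913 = 0.45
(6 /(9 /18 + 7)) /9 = 4 /45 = 0.09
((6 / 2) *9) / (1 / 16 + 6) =432 / 97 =4.45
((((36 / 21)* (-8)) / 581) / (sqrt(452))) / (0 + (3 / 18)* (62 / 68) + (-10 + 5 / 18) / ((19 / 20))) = 0.00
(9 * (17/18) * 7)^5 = 23863536599/32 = 745735518.72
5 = 5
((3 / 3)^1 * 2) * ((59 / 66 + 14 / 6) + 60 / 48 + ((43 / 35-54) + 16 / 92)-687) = -1470.24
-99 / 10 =-9.90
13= 13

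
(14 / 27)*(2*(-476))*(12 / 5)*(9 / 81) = -53312 / 405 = -131.63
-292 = -292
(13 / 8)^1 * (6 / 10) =39 / 40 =0.98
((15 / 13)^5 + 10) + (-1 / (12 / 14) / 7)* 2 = 13045622 / 1113879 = 11.71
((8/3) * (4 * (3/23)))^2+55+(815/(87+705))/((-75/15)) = 23768021/418968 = 56.73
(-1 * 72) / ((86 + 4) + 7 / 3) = -216 / 277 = -0.78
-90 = -90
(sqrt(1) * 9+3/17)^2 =24336/289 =84.21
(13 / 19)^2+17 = 6306 / 361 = 17.47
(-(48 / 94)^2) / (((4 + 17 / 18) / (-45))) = 466560 / 196601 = 2.37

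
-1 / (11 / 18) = -18 / 11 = -1.64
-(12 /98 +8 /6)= -214 /147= -1.46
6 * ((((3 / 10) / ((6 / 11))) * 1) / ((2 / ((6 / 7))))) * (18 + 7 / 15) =9141 / 350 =26.12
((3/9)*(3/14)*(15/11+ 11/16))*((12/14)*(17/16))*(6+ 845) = 15667761/137984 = 113.55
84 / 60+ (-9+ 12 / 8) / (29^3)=1.40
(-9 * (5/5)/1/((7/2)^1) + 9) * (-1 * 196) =-1260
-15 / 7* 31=-465 / 7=-66.43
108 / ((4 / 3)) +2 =83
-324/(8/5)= -405/2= -202.50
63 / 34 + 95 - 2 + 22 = 3973 / 34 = 116.85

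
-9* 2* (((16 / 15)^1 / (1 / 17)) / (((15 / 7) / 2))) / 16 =-476 / 25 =-19.04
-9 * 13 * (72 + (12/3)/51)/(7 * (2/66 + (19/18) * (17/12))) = -340632864/431375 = -789.64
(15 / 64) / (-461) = -15 / 29504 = -0.00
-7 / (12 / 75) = -175 / 4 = -43.75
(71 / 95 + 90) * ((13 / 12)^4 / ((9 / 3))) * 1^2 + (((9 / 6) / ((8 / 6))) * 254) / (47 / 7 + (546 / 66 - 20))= -15.34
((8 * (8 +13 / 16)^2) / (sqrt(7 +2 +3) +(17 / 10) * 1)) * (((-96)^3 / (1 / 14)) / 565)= 261642866688 / 102943 -307815137280 * sqrt(3) / 102943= -2637465.30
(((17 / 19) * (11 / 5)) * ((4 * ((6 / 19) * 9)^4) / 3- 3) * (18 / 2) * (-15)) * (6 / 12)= -55268600805 / 4952198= -11160.42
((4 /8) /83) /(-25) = -1 /4150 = -0.00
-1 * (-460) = 460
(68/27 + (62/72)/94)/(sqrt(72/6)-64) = -51322/1295649-25661 * sqrt(3)/20730384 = -0.04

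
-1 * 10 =-10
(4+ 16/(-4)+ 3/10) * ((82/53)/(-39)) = -41/3445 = -0.01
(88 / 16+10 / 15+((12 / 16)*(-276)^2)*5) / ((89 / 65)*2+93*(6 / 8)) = 222819610 / 56541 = 3940.85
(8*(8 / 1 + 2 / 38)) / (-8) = -153 / 19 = -8.05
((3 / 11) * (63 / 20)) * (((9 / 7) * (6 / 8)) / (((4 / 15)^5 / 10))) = 553584375 / 90112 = 6143.29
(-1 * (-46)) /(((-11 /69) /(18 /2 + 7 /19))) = -564972 /209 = -2703.22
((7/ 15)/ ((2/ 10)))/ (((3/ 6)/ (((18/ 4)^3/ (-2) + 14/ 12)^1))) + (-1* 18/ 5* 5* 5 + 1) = -21325/ 72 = -296.18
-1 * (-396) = 396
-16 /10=-8 /5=-1.60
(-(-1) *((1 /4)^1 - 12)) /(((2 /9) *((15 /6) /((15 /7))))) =-1269 /28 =-45.32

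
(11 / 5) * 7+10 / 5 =87 / 5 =17.40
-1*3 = -3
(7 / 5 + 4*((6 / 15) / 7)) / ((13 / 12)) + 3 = 2049 / 455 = 4.50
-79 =-79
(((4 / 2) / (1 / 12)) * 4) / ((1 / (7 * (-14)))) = -9408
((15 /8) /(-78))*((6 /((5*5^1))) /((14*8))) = -3 /58240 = -0.00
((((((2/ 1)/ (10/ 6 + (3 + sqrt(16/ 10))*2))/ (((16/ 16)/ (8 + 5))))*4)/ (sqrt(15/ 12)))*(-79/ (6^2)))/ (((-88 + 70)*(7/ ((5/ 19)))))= -41080*sqrt(2)/ 2821329 + 236210*sqrt(5)/ 8463987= 0.04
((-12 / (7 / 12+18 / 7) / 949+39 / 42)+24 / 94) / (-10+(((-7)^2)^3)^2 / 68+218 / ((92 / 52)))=152680456882 / 26339804188246132675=0.00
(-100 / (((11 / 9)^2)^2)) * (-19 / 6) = 2077650 / 14641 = 141.91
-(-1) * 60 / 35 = 12 / 7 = 1.71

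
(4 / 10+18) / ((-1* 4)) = -23 / 5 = -4.60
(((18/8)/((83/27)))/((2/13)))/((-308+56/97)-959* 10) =-23571/49036400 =-0.00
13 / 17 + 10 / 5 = 47 / 17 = 2.76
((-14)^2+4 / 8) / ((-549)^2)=131 / 200934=0.00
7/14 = 0.50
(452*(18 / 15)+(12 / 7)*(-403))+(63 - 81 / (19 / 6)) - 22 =-133.04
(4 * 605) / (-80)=-121 / 4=-30.25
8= 8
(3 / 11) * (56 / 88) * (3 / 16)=63 / 1936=0.03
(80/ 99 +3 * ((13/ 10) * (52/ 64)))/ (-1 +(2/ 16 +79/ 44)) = 62993/ 14580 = 4.32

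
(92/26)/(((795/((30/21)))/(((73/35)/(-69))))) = -292/1519245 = -0.00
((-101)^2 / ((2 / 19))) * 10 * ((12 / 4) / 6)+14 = 969123 / 2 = 484561.50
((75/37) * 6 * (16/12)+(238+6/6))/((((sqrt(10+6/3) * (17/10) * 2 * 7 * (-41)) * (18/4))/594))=-9.97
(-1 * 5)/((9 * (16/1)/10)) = -25/72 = -0.35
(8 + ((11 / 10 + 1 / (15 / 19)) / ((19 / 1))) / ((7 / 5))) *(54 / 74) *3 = 174285 / 9842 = 17.71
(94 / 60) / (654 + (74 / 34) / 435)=23171 / 9672734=0.00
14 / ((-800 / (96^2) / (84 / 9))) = -37632 / 25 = -1505.28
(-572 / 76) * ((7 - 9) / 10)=143 / 95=1.51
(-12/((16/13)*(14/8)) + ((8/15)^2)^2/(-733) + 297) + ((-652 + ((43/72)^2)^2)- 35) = -34079825485544597/86181096960000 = -395.44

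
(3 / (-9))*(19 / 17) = -19 / 51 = -0.37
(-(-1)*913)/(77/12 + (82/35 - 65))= -383460/23621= -16.23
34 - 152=-118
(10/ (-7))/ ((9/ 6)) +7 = 127/ 21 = 6.05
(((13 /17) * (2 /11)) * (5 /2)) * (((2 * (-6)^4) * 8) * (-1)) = -1347840 /187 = -7207.70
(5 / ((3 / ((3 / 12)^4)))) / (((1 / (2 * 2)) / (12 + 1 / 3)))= 185 / 576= 0.32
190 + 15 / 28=5335 / 28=190.54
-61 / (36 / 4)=-61 / 9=-6.78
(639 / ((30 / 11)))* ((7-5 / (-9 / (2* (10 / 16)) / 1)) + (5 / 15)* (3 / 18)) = 72633 / 40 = 1815.82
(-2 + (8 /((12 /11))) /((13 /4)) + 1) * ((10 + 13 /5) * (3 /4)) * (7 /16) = 5.19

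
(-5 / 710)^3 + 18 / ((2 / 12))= 309235103 / 2863288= 108.00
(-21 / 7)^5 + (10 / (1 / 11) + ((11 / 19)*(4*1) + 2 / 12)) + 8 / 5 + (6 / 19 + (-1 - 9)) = -79003 / 570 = -138.60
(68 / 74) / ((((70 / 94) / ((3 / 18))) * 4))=799 / 15540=0.05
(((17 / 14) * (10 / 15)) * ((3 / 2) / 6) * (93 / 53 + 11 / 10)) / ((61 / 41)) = 1054561 / 2715720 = 0.39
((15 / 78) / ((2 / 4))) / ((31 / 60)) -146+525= 153037 / 403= 379.74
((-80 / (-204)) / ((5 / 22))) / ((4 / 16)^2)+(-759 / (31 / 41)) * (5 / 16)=-7236977 / 25296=-286.09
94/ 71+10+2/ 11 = 8986/ 781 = 11.51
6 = 6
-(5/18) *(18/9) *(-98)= 490/9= 54.44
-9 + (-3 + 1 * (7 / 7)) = -11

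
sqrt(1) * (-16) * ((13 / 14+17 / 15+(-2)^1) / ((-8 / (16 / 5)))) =208 / 525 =0.40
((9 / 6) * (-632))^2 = 898704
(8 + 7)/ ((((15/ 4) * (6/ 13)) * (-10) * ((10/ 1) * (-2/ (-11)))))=-143/ 300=-0.48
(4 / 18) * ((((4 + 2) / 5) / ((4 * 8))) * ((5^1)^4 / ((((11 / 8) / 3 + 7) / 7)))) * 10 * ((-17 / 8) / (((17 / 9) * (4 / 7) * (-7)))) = 39375 / 2864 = 13.75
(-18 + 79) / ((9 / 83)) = 5063 / 9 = 562.56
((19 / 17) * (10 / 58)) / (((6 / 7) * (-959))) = -0.00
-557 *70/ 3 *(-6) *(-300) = -23394000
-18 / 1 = -18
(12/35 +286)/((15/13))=130286/525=248.16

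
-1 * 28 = -28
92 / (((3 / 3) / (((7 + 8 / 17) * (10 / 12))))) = 29210 / 51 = 572.75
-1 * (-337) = 337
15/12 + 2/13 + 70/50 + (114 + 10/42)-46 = 387889/5460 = 71.04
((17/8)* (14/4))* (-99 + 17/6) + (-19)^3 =-727127/96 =-7574.24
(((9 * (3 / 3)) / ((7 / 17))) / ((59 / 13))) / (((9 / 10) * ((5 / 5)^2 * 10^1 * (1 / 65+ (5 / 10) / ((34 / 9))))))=3.62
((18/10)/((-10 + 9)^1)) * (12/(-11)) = 108/55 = 1.96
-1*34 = -34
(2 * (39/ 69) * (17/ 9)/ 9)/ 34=13/ 1863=0.01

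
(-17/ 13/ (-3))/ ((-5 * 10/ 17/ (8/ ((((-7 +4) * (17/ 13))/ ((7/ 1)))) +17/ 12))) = 44591/ 23400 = 1.91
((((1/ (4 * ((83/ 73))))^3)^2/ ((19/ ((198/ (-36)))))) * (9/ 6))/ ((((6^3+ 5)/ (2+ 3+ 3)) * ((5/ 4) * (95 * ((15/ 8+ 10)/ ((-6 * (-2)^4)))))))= 14982088402611/ 123897242156822897750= 0.00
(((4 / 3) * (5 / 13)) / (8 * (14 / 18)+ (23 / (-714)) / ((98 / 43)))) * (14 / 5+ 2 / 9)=12688256 / 50823903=0.25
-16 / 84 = -4 / 21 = -0.19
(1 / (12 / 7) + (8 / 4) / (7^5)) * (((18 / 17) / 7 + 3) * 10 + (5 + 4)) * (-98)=-189100511 / 81634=-2316.44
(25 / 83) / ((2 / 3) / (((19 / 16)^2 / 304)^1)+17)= 1425 / 760363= 0.00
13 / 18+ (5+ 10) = 283 / 18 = 15.72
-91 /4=-22.75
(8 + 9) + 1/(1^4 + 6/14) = 177/10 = 17.70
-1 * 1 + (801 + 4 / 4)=801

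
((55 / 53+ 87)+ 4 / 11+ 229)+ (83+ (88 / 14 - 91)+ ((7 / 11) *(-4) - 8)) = 1245283 / 4081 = 305.14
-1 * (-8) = 8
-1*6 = -6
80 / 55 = 16 / 11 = 1.45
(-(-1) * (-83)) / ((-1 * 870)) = 83 / 870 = 0.10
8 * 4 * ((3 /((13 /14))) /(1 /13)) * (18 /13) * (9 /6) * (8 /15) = 96768 /65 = 1488.74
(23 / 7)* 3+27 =258 / 7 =36.86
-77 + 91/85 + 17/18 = -114727/1530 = -74.98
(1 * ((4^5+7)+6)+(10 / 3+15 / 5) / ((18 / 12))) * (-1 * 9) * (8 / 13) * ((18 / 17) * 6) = -8096544 / 221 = -36635.95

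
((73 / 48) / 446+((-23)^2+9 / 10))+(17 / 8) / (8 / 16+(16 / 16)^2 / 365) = 20982601787 / 39283680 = 534.13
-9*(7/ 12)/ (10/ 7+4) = -147/ 152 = -0.97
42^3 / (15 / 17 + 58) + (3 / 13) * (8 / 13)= 2339328 / 1859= 1258.38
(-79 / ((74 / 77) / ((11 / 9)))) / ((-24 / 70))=2341955 / 7992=293.04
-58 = -58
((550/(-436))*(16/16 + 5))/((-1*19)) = 825/2071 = 0.40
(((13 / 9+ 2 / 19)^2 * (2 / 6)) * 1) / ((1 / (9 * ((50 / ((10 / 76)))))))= 1404500 / 513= 2737.82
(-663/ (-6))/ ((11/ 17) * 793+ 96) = 3757/ 20710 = 0.18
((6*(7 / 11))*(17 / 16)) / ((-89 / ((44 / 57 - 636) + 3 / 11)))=47375923 / 1636888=28.94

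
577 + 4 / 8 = 1155 / 2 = 577.50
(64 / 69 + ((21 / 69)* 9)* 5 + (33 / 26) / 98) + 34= 8550817 / 175812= 48.64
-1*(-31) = 31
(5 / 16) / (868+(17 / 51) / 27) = 405 / 1124944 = 0.00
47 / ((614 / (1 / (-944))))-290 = -168088687 / 579616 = -290.00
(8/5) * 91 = 728/5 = 145.60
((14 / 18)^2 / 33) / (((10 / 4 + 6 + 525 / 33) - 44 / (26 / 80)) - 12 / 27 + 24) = -0.00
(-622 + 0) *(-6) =3732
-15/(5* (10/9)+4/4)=-135/59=-2.29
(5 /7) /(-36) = -5 /252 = -0.02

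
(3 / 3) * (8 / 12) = 0.67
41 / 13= 3.15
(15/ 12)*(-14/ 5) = -7/ 2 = -3.50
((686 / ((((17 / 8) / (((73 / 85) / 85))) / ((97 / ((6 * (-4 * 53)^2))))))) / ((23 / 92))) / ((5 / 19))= 92293754 / 5175231375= 0.02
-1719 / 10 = -171.90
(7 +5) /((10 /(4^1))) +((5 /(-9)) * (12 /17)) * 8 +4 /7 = 3988 /1785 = 2.23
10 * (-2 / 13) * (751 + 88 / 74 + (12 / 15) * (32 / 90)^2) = -1127307052 / 974025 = -1157.37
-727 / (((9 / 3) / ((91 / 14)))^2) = -122863 / 36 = -3412.86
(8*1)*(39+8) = 376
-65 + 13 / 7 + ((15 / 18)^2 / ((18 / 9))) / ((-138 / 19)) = -4395037 / 69552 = -63.19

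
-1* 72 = -72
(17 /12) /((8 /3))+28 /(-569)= 8777 /18208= 0.48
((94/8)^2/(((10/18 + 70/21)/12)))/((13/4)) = 59643/455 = 131.08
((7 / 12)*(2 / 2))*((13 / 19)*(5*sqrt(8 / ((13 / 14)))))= 35*sqrt(91) / 57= 5.86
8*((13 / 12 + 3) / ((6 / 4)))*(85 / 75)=3332 / 135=24.68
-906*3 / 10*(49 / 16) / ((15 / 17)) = -377349 / 400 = -943.37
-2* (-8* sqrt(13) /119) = 16* sqrt(13) /119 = 0.48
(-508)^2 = 258064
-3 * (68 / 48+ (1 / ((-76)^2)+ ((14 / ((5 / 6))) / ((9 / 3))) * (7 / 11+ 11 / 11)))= -10083617 / 317680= -31.74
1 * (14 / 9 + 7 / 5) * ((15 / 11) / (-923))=-0.00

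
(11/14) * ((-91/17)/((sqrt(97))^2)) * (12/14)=-429/11543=-0.04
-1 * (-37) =37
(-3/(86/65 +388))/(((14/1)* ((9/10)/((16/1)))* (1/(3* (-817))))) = 2124200/88571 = 23.98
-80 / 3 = -26.67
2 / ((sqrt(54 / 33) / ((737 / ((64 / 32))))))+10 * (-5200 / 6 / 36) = -6500 / 27+737 * sqrt(22) / 6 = 335.40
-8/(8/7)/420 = -1/60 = -0.02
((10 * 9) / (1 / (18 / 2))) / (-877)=-810 / 877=-0.92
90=90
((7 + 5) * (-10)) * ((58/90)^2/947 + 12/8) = -23018828/127845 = -180.05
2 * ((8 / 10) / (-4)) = -2 / 5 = -0.40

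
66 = 66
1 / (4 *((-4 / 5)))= -5 / 16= -0.31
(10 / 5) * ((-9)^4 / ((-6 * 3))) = -729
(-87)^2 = 7569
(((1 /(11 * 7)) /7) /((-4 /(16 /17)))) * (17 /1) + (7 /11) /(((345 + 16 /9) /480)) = 1469276 /1682219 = 0.87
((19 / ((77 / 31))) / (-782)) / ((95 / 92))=-62 / 6545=-0.01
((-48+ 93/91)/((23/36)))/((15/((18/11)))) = -184680/23023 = -8.02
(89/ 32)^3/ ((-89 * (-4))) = 7921/ 131072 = 0.06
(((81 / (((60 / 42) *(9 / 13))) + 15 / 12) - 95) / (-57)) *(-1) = -79 / 380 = -0.21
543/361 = 1.50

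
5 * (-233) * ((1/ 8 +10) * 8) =-94365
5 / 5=1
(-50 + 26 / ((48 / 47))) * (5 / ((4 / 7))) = -20615 / 96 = -214.74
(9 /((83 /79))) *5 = 3555 /83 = 42.83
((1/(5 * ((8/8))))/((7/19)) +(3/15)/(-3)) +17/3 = 6.14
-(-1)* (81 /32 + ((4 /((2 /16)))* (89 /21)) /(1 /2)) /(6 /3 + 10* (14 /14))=183973 /8064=22.81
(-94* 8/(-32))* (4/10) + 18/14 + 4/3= 1262/105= 12.02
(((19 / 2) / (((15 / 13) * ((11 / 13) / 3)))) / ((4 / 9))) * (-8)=-525.44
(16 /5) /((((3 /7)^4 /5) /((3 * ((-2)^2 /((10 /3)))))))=76832 /45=1707.38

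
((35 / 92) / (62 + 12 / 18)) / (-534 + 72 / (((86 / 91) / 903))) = 35 / 393553184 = 0.00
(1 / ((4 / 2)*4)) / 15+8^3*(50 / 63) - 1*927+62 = -1155779 / 2520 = -458.64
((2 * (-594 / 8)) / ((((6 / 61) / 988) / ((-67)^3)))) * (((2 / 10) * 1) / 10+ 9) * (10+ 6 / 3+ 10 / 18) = 2540381064259753 / 50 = 50807621285195.06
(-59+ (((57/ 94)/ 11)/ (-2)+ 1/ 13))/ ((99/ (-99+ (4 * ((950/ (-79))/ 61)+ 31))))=131339533717/ 3206461401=40.96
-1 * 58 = -58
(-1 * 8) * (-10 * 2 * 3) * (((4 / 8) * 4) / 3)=320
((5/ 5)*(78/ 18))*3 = 13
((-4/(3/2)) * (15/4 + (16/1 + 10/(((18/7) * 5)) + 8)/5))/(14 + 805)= -3134/110565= -0.03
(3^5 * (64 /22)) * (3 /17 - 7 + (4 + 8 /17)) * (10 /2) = -1555200 /187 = -8316.58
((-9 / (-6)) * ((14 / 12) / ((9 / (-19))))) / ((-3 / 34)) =2261 / 54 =41.87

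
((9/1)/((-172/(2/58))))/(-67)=9/334196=0.00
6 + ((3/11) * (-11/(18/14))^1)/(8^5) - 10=-393223/98304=-4.00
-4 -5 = -9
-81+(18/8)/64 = -20727/256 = -80.96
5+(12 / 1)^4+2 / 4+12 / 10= 207427 / 10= 20742.70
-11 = -11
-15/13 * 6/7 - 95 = -8735/91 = -95.99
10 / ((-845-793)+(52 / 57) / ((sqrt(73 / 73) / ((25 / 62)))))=-8835 / 1446848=-0.01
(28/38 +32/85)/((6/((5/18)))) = 899/17442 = 0.05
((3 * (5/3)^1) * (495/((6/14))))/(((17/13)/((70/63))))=4906.86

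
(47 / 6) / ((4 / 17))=799 / 24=33.29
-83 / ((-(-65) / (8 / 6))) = -332 / 195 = -1.70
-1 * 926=-926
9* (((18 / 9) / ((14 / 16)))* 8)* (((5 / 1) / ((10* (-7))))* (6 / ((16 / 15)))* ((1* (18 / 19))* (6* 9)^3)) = -9863910.29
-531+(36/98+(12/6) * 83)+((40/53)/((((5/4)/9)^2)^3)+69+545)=855322447587/8115625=105392.06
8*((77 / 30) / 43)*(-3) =-308 / 215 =-1.43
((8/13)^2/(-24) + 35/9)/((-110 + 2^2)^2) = 5891/17089956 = 0.00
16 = 16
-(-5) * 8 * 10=400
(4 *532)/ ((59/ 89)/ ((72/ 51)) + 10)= 239232/ 1177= 203.26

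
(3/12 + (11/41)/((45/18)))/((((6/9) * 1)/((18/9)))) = 1.07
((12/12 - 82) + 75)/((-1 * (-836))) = -3/418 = -0.01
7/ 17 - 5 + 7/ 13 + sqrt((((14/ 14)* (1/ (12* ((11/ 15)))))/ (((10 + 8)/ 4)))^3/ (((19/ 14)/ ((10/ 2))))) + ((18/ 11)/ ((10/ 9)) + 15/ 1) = 25* sqrt(1463)/ 124146 + 151001/ 12155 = 12.43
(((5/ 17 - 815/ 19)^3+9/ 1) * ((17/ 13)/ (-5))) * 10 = 5209964183194/ 25769263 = 202177.46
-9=-9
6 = 6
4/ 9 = 0.44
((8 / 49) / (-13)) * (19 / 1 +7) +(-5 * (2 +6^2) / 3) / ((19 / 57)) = -9326 / 49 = -190.33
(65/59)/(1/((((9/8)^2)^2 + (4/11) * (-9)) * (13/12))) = -21205275/10633216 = -1.99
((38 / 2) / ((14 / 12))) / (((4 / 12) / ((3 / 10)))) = 513 / 35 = 14.66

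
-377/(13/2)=-58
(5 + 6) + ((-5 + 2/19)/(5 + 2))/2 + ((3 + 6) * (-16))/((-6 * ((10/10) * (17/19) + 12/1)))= 116483/9310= 12.51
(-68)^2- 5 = 4619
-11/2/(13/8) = -44/13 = -3.38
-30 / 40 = -3 / 4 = -0.75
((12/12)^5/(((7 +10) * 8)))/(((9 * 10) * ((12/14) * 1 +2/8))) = 7/94860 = 0.00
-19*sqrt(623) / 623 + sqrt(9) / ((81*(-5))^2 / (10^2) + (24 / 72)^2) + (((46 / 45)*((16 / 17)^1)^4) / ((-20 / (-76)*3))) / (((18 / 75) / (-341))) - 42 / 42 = -577109080220881 / 399505414653 - 19*sqrt(623) / 623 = -1445.32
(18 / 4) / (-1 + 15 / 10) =9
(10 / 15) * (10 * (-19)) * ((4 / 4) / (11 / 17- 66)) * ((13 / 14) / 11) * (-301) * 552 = -332224880 / 12221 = -27184.75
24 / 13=1.85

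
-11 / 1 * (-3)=33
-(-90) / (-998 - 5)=-90 / 1003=-0.09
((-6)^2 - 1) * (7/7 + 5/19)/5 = 168/19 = 8.84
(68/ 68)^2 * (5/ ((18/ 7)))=35/ 18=1.94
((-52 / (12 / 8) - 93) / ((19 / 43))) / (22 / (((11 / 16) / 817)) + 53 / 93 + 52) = -510539 / 46289339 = -0.01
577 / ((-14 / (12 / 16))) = -1731 / 56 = -30.91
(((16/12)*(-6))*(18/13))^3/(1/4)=-5436.48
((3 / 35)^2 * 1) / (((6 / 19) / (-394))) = -11229 / 1225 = -9.17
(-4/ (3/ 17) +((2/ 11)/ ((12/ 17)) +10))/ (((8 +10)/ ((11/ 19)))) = -91/ 228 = -0.40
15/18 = 5/6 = 0.83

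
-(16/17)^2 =-256/289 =-0.89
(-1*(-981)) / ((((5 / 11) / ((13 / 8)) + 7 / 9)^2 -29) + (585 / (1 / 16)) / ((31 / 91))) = 0.04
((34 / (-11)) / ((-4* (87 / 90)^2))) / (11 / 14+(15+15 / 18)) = 0.05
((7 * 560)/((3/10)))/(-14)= -2800/3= -933.33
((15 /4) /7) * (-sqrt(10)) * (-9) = 135 * sqrt(10) /28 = 15.25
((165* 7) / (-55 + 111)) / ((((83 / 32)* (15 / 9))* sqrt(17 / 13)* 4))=99* sqrt(221) / 1411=1.04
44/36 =11/9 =1.22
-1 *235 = -235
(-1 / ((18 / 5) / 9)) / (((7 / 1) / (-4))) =10 / 7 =1.43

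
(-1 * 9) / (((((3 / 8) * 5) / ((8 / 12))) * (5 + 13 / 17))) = -0.56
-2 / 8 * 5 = -5 / 4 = -1.25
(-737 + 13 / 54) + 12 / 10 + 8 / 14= -1389127 / 1890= -734.99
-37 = -37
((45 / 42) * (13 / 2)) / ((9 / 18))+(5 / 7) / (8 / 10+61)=8615 / 618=13.94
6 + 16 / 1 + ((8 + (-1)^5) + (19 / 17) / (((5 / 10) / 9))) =835 / 17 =49.12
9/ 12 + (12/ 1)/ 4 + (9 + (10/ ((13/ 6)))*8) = 2583/ 52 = 49.67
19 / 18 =1.06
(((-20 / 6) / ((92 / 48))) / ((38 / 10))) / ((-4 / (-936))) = -46800 / 437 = -107.09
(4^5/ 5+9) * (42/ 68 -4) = -24587/ 34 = -723.15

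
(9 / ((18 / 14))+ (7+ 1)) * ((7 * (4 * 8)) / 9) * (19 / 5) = 4256 / 3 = 1418.67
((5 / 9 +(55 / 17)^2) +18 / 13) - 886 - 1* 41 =-30925123 / 33813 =-914.59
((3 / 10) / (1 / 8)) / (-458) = -0.01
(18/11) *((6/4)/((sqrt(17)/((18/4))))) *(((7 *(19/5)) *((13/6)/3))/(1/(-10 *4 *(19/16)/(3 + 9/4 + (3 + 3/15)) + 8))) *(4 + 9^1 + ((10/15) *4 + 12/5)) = 65201787 *sqrt(17)/121550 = 2211.71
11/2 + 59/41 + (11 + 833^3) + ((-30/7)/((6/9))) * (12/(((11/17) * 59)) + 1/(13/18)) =2799206584129335/4842838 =578009544.02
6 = 6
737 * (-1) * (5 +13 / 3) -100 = -20936 / 3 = -6978.67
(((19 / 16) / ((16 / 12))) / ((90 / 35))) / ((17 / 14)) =931 / 3264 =0.29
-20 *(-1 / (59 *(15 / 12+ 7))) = 80 / 1947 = 0.04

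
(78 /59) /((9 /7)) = 182 /177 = 1.03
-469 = -469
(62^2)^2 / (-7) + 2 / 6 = -44329001 / 21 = -2110904.81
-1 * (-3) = 3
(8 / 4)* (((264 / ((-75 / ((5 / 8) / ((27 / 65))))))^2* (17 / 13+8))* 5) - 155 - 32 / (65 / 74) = 114645503 / 47385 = 2419.45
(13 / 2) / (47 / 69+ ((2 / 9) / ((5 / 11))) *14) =13455 / 15578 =0.86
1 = 1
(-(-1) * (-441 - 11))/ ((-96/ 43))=202.46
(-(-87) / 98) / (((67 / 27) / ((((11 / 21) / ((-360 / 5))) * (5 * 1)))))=-4785 / 367696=-0.01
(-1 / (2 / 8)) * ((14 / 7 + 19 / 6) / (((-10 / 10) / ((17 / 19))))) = 1054 / 57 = 18.49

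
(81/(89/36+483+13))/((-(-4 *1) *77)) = 0.00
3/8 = 0.38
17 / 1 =17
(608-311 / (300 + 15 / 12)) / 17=731396 / 20485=35.70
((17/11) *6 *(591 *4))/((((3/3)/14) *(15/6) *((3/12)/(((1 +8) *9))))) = 2187513216/55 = 39772967.56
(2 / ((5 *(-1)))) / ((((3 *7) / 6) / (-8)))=32 / 35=0.91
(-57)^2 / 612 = 361 / 68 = 5.31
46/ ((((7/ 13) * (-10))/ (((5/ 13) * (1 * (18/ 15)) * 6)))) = -828/ 35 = -23.66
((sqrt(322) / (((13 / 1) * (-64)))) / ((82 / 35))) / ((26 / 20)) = -175 * sqrt(322) / 443456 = -0.01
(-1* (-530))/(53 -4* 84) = -530/283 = -1.87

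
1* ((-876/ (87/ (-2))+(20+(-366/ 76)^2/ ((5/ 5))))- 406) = -14349659/ 41876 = -342.67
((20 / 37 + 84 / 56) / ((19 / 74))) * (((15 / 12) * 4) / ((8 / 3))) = 2265 / 152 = 14.90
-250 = -250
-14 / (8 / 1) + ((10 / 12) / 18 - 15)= -451 / 27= -16.70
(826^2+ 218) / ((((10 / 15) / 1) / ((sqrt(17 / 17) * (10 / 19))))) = 538811.05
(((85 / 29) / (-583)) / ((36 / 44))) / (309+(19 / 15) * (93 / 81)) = -0.00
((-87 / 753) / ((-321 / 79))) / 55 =2291 / 4431405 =0.00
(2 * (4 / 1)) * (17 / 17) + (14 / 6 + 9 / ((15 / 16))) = 299 / 15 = 19.93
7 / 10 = 0.70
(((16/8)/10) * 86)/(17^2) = 86/1445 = 0.06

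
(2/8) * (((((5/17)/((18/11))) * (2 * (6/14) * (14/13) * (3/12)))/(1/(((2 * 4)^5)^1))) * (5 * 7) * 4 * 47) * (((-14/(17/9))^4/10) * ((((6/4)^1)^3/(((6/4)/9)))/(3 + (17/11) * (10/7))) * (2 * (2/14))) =5548264606965104640/7401714541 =749591810.96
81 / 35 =2.31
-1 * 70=-70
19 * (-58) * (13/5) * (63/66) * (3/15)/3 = -50141/275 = -182.33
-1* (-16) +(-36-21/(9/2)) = -74/3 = -24.67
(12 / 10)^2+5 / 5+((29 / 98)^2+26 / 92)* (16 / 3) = 4.41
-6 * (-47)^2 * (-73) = 967542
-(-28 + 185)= -157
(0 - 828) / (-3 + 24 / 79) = 21804 / 71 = 307.10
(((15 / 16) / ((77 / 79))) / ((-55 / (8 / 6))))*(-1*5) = 0.12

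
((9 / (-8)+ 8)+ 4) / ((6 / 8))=29 / 2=14.50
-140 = -140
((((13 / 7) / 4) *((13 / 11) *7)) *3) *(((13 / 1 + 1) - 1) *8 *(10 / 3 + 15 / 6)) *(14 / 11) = 1076530 / 121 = 8896.94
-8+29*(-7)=-211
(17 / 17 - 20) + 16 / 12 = -53 / 3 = -17.67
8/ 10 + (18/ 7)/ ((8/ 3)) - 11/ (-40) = 571/ 280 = 2.04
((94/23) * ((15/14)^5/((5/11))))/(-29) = -78519375/179364304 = -0.44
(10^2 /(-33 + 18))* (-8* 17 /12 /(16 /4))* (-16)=-2720 /9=-302.22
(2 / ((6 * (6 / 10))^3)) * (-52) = -1625 / 729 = -2.23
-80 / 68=-20 / 17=-1.18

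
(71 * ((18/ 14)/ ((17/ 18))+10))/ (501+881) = 47996/ 82229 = 0.58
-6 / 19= -0.32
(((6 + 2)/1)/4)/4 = 1/2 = 0.50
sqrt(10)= 3.16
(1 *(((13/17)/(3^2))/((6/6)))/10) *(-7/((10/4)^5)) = -1456/2390625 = -0.00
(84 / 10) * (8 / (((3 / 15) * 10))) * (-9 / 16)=-189 / 10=-18.90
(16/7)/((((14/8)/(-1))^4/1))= 4096/16807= 0.24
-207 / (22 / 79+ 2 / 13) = -70863 / 148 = -478.80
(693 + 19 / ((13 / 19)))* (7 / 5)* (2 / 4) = 504.54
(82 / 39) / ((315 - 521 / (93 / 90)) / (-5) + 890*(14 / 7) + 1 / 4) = 10168 / 8792277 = 0.00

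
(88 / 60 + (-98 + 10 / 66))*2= -192.76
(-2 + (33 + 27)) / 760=0.08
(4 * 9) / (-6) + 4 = -2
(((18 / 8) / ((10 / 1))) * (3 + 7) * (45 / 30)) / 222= 9 / 592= 0.02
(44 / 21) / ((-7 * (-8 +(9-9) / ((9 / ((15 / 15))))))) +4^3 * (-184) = -11775.96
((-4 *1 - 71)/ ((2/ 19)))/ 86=-1425/ 172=-8.28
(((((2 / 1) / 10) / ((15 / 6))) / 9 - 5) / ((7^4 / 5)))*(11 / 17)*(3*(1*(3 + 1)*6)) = -98824 / 204085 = -0.48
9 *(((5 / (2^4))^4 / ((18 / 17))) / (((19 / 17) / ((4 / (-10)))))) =-36125 / 1245184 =-0.03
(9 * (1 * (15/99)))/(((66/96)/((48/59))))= 11520/7139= 1.61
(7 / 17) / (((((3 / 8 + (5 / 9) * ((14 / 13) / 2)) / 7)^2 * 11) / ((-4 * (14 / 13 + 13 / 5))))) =-22098375936 / 372280535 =-59.36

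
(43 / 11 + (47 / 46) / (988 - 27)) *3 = 5704125 / 486266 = 11.73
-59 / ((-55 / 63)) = 3717 / 55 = 67.58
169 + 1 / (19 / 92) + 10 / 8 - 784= -46277 / 76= -608.91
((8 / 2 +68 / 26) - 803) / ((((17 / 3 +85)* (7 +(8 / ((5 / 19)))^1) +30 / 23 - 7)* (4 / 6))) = -10715355 / 30365582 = -0.35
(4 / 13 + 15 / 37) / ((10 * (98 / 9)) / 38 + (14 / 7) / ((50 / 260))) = 293265 / 5455502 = 0.05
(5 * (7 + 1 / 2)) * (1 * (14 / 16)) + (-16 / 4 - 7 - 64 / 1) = -675 / 16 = -42.19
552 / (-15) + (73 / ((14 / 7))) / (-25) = -38.26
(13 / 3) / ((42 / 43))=559 / 126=4.44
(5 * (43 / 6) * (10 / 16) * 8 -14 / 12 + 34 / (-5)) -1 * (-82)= 1266 / 5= 253.20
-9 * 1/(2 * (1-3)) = 9/4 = 2.25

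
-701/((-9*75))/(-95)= -0.01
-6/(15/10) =-4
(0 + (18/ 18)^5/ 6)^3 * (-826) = -3.82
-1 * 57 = -57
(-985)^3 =-955671625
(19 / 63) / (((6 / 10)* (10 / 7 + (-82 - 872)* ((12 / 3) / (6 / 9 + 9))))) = -2755 / 2155842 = -0.00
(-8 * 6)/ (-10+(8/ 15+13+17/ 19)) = -6840/ 631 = -10.84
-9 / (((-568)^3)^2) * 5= -45 / 33580720828186624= -0.00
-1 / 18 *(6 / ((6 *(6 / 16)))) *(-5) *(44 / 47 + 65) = 20660 / 423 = 48.84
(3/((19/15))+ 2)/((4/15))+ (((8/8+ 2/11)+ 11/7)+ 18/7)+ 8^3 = 3123249/5852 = 533.71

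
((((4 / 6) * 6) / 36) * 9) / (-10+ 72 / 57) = -0.11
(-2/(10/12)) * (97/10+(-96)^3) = 53083578/25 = 2123343.12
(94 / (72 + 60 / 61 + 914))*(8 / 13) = 22936 / 391339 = 0.06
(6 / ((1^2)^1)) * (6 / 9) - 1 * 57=-53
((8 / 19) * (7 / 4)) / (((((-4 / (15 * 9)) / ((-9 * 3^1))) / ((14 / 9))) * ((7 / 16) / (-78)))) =-3538080 / 19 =-186214.74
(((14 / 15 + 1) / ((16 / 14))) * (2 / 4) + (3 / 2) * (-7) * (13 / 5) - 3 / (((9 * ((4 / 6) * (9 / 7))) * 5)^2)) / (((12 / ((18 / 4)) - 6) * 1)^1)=2571541 / 324000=7.94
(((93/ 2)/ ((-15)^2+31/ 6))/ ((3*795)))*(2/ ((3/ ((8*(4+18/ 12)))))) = 2728/ 1097895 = 0.00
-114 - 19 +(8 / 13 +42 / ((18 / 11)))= -4162 / 39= -106.72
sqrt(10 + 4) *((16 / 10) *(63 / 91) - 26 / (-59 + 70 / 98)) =20603 *sqrt(14) / 13260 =5.81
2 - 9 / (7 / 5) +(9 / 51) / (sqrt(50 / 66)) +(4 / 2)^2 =-3 / 7 +3 * sqrt(33) / 85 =-0.23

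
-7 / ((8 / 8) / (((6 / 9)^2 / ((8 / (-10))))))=3.89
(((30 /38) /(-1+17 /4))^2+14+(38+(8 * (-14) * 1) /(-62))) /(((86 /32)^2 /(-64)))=-1669113643008 /3496974871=-477.30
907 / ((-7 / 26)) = -23582 / 7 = -3368.86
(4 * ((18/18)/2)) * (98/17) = 196/17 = 11.53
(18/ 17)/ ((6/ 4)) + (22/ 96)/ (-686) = 394949/ 559776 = 0.71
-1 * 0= 0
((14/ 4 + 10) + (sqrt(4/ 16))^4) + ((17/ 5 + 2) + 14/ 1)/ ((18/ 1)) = 10541/ 720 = 14.64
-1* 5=-5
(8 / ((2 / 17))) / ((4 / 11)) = 187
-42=-42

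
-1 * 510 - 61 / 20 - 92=-12101 / 20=-605.05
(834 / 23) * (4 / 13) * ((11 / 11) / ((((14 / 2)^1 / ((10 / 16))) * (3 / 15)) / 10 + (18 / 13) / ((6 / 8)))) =104250 / 19343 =5.39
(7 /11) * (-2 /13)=-14 /143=-0.10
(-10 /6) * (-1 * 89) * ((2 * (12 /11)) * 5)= 17800 /11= 1618.18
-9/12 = -3/4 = -0.75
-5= -5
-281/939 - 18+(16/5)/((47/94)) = -55867/4695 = -11.90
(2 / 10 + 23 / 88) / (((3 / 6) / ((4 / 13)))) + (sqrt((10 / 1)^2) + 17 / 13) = 8288 / 715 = 11.59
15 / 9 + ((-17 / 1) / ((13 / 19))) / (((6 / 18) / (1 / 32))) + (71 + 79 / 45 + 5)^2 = 5092530191 / 842400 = 6045.26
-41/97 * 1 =-41/97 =-0.42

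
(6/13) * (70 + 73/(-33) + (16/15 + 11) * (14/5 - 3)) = 30.17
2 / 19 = 0.11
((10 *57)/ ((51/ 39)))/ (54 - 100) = -3705/ 391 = -9.48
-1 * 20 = -20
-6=-6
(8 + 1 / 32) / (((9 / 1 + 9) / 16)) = 257 / 36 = 7.14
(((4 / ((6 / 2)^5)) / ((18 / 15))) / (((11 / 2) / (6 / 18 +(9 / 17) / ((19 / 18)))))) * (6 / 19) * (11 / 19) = 32360 / 85003587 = 0.00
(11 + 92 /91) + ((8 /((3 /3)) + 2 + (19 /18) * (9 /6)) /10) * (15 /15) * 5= 38881 /2184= 17.80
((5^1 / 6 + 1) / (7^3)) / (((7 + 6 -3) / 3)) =11 / 6860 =0.00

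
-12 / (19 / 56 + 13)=-224 / 249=-0.90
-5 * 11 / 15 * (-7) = 77 / 3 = 25.67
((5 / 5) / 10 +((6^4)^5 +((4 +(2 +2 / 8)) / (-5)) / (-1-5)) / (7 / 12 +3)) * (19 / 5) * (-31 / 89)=-129208639271825591866 / 95675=-1350495315096165.06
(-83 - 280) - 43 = -406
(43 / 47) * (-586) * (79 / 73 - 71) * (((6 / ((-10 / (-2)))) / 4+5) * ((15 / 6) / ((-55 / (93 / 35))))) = -14407309272 / 600425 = -23995.19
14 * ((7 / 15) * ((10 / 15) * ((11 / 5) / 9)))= 2156 / 2025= 1.06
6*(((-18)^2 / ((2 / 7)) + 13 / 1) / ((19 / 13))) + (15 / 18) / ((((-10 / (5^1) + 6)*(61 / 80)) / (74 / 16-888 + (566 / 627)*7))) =2051157871 / 458964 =4469.10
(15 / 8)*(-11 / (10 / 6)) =-12.38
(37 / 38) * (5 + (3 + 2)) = 185 / 19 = 9.74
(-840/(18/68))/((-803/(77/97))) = 3.14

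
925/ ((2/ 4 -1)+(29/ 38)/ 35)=-1934.36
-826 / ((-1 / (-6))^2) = -29736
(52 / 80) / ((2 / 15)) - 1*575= -570.12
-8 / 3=-2.67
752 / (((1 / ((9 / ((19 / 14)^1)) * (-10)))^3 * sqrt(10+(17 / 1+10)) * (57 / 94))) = -59459439.23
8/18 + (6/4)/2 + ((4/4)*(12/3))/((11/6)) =1337/396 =3.38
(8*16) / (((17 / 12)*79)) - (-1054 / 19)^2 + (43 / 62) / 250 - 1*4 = -23146826404611 / 7514756500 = -3080.18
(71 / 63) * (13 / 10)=923 / 630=1.47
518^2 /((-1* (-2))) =134162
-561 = -561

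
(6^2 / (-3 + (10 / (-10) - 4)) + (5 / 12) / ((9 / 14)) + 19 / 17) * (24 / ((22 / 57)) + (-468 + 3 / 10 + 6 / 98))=182846221 / 164934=1108.60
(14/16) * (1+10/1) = 77/8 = 9.62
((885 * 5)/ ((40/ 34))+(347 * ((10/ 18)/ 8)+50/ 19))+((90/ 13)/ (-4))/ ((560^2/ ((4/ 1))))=264072425261/ 69713280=3787.98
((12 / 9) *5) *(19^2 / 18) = 3610 / 27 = 133.70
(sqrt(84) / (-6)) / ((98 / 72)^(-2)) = -2401 * sqrt(21) / 3888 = -2.83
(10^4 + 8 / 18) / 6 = 45002 / 27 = 1666.74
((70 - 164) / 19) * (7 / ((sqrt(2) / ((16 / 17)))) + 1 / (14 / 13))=-5264 * sqrt(2) / 323 - 611 / 133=-27.64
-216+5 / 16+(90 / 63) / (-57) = -1377109 / 6384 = -215.71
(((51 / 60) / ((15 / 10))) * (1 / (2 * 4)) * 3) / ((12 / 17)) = 289 / 960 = 0.30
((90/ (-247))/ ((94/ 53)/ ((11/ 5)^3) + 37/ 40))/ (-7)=84651600/ 1775159113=0.05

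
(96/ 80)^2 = 36/ 25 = 1.44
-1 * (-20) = 20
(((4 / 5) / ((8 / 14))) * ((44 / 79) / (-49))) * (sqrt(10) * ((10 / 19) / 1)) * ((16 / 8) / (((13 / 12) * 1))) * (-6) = 12672 * sqrt(10) / 136591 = 0.29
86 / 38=43 / 19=2.26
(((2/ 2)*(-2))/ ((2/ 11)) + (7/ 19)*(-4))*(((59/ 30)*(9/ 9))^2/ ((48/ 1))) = -274999/ 273600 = -1.01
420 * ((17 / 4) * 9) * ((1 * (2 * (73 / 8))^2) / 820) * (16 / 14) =2446011 / 328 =7457.35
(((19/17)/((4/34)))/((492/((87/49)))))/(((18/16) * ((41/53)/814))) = 23771242/741321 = 32.07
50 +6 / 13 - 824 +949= 2281 / 13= 175.46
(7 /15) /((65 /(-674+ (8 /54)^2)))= -687862 /142155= -4.84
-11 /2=-5.50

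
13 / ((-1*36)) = -13 / 36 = -0.36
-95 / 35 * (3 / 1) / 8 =-57 / 56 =-1.02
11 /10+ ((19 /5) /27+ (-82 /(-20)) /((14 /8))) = 6773 /1890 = 3.58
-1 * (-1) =1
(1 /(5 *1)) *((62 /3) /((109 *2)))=31 /1635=0.02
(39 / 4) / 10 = 39 / 40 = 0.98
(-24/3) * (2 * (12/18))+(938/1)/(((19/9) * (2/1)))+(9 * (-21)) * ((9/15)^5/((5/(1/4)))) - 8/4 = 743694661/3562500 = 208.76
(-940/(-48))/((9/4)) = 235/27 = 8.70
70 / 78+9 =9.90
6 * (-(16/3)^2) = -512/3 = -170.67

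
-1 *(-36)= 36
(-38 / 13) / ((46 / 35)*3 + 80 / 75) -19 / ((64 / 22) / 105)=-75093795 / 109408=-686.36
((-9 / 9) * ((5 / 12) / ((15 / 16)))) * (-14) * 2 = 112 / 9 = 12.44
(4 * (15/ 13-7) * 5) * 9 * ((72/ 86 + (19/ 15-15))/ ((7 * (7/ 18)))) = 4985.15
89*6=534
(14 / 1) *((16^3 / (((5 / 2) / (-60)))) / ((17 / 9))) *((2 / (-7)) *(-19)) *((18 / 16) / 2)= -37822464 / 17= -2224850.82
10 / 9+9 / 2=101 / 18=5.61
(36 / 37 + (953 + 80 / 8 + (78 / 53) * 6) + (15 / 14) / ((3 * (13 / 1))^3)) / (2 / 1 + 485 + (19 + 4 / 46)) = 12145936693817 / 6318750044880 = 1.92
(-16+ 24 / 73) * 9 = -10296 / 73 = -141.04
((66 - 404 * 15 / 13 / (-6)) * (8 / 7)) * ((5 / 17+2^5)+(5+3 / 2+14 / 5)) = 52834512 / 7735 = 6830.58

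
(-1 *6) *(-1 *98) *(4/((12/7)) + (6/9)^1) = 1764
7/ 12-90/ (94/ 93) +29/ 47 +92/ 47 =-48439/ 564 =-85.88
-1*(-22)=22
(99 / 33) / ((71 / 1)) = 0.04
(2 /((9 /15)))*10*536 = 53600 /3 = 17866.67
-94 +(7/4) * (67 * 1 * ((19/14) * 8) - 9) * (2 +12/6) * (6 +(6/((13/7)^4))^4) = 20232330020783591981264/665416609183179841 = 30405.51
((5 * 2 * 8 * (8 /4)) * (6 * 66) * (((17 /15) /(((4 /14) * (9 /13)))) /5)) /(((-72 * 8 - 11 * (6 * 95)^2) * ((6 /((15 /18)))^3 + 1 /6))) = -13613600 /250267830759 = -0.00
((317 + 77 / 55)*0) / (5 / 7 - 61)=0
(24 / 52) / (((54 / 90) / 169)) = 130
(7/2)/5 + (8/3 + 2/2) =131/30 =4.37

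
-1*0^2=0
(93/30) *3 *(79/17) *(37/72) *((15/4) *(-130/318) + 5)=4440037/57664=77.00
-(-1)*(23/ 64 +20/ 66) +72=153463/ 2112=72.66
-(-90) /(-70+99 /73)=-6570 /5011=-1.31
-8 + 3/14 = -7.79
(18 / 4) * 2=9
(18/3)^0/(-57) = -1/57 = -0.02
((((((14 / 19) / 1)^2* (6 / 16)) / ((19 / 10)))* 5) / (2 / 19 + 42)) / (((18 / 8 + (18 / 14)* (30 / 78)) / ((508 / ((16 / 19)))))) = 566293 / 202464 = 2.80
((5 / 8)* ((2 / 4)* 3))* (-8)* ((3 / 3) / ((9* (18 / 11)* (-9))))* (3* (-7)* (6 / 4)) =-385 / 216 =-1.78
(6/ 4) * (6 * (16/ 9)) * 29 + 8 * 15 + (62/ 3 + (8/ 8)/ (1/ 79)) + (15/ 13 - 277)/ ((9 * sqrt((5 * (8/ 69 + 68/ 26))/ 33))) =2051/ 3 - 1793 * sqrt(32890)/ 6825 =636.02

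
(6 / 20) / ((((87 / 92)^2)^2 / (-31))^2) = 450.81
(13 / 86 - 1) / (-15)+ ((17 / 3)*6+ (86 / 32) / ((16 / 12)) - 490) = -18738139 / 41280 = -453.93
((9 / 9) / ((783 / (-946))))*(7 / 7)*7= -6622 / 783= -8.46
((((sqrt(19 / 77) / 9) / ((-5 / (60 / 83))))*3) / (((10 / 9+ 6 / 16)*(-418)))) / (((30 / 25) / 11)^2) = 100*sqrt(1463) / 1181173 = 0.00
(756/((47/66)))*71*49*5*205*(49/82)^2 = 2604907686150/1927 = 1351794336.35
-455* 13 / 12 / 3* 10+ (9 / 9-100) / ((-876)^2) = -1260841499 / 767376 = -1643.06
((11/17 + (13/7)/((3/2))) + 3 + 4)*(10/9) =31720/3213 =9.87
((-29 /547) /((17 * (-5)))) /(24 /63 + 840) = 609 /820543760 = 0.00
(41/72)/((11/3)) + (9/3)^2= 2417/264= 9.16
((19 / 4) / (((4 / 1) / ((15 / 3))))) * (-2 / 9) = -95 / 72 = -1.32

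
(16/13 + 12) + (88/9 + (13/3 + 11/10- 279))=-250.56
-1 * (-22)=22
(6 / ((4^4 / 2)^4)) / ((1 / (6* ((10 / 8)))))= 45 / 268435456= 0.00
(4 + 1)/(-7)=-5/7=-0.71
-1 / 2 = -0.50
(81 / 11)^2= 6561 / 121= 54.22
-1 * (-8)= 8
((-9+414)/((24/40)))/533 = 675/533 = 1.27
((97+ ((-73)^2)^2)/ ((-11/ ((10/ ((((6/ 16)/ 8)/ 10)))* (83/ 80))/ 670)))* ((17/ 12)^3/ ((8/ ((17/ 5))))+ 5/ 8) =-50030451141276445/ 7128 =-7018862393557.30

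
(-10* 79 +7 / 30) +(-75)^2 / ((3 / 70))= 3913807 / 30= 130460.23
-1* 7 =-7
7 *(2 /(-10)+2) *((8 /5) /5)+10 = 1754 /125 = 14.03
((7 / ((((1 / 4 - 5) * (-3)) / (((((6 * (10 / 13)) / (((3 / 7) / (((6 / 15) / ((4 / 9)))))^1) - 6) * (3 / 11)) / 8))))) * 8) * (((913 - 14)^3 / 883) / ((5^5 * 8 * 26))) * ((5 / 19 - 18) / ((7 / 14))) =-41135639926584 / 1851813803125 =-22.21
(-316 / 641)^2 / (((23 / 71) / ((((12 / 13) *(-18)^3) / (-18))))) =27565049088 / 122853419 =224.37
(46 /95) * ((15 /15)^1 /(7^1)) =46 /665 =0.07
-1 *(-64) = 64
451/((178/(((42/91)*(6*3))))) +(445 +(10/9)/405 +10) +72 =462256111/843453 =548.05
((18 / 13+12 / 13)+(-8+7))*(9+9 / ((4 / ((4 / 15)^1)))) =816 / 65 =12.55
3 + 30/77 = 3.39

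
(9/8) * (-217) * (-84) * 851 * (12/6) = 34902063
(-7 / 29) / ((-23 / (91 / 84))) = 91 / 8004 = 0.01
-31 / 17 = -1.82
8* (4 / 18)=16 / 9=1.78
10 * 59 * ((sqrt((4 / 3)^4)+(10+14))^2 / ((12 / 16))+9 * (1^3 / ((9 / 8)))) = 128171600 / 243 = 527455.14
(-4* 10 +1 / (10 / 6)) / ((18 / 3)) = -197 / 30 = -6.57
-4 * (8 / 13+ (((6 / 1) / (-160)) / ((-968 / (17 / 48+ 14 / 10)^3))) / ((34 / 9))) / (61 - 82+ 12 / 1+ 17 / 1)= -10785574199993 / 35049963520000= -0.31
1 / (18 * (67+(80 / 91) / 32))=91 / 109791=0.00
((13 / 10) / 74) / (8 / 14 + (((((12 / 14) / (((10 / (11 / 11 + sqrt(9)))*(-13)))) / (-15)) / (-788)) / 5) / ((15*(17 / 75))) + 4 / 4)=0.01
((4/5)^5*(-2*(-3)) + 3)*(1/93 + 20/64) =2488213/1550000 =1.61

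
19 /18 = 1.06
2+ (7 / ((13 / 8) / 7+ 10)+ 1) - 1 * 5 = -754 / 573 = -1.32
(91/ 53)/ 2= 91/ 106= 0.86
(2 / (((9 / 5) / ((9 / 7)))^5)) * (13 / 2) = 40625 / 16807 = 2.42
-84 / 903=-4 / 43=-0.09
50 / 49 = 1.02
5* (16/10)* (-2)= -16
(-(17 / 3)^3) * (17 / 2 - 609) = 5900513 / 54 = 109268.76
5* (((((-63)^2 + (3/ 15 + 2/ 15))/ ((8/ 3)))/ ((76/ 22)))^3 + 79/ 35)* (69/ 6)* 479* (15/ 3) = 67704255966337969765/ 6145664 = 11016589251598.85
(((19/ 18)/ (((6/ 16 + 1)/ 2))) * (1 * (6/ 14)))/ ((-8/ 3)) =-19/ 77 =-0.25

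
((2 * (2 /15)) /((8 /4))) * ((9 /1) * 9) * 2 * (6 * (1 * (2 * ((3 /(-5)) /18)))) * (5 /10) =-108 /25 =-4.32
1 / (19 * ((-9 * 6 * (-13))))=1 / 13338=0.00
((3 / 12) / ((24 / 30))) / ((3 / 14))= 35 / 24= 1.46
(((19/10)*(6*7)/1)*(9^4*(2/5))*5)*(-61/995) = -319376358/4975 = -64196.25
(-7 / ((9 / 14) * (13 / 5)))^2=240100 / 13689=17.54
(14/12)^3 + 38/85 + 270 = 4994563/18360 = 272.04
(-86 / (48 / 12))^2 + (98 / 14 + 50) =2077 / 4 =519.25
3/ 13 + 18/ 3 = 81/ 13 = 6.23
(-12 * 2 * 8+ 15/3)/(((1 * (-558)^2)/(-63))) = 0.04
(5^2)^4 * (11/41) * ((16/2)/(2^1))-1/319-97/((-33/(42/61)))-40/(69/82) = 23074652205289/55049511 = 419161.80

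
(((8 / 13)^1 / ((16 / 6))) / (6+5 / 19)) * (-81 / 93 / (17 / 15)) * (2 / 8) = -23085 / 3261076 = -0.01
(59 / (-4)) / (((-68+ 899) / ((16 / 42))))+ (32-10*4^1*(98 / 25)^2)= -1271005982 / 2181375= -582.66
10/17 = 0.59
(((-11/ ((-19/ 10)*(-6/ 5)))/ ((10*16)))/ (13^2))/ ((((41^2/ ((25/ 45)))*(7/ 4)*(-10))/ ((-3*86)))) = -2365/ 2720436264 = -0.00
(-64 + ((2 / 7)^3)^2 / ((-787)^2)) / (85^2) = -932712236544 / 105294467330045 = -0.01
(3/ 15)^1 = 1/ 5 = 0.20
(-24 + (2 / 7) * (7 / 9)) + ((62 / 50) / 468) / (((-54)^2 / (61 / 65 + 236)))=-52729550569 / 2217618000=-23.78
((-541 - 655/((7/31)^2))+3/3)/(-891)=655915/43659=15.02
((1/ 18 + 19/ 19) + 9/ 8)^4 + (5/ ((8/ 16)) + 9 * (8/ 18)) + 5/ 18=991272145/ 26873856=36.89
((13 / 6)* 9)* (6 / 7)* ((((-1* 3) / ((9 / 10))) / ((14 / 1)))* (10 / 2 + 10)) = -2925 / 49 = -59.69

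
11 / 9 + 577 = 5204 / 9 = 578.22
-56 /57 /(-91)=8 /741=0.01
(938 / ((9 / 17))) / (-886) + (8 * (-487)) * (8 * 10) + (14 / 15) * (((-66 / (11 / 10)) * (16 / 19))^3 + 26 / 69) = -452938447302979 / 1048295265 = -432071.44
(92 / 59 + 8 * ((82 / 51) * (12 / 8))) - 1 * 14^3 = -2731316 / 1003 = -2723.15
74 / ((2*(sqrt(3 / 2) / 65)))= 2405*sqrt(6) / 3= 1963.67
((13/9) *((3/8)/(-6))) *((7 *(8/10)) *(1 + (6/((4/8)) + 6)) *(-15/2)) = 1729/24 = 72.04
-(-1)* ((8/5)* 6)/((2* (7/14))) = 48/5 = 9.60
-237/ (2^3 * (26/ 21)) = -4977/ 208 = -23.93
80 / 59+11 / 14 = 1769 / 826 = 2.14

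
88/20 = 22/5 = 4.40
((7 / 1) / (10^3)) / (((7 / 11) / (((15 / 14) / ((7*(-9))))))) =-0.00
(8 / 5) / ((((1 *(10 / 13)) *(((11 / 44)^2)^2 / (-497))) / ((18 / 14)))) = -340254.72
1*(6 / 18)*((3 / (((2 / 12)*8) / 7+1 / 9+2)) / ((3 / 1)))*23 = 483 / 145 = 3.33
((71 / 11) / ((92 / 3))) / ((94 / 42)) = 4473 / 47564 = 0.09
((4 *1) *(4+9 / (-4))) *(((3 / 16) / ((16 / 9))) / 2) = 0.37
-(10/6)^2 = -25/9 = -2.78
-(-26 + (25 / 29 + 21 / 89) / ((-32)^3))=1099466121 / 42287104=26.00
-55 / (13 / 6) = -330 / 13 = -25.38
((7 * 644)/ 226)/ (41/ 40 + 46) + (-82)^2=1429296532/ 212553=6724.42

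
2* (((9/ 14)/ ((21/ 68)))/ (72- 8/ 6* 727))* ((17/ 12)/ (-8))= 867/ 1055264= 0.00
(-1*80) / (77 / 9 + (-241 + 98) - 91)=720 / 2029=0.35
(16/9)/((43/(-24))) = -128/129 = -0.99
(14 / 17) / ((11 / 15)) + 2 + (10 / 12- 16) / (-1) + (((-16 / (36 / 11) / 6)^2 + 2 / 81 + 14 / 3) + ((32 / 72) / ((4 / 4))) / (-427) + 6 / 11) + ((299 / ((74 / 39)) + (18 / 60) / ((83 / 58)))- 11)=170.98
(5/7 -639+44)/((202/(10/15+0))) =-4160/2121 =-1.96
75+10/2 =80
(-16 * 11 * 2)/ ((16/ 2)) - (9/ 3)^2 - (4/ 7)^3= -18243/ 343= -53.19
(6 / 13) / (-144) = -1 / 312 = -0.00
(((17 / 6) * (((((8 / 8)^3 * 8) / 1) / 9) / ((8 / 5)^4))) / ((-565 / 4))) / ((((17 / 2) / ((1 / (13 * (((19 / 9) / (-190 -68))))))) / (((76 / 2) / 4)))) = 0.03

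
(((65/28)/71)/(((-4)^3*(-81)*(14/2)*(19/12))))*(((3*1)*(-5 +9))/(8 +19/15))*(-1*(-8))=325/55128234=0.00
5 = 5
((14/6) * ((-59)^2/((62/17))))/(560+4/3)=414239/104408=3.97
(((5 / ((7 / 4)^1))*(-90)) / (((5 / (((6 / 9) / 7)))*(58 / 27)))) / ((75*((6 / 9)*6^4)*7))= -1 / 198940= -0.00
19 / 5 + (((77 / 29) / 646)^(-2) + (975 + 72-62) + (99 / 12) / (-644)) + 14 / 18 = 60183.82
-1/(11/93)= -93/11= -8.45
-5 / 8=-0.62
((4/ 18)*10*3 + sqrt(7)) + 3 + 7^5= sqrt(7) + 50450/ 3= 16819.31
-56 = -56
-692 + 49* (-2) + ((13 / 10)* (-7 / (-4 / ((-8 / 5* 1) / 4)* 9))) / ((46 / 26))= -16354183 / 20700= -790.06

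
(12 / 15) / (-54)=-2 / 135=-0.01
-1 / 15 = -0.07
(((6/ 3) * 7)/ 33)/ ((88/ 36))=21/ 121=0.17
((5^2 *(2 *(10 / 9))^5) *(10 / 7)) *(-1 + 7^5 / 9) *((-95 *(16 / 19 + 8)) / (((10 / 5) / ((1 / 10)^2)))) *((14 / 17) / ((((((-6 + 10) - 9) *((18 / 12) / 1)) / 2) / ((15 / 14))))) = 10750720000000 / 3011499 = 3569889.95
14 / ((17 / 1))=14 / 17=0.82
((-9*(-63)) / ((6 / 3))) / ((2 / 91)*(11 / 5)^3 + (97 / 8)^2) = 68796000 / 35732581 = 1.93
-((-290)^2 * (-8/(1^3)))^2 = -452659840000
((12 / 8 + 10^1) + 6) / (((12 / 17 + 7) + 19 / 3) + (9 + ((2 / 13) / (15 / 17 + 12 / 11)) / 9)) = 25687935 / 33831566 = 0.76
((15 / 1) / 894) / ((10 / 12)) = 3 / 149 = 0.02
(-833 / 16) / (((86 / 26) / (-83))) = 898807 / 688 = 1306.41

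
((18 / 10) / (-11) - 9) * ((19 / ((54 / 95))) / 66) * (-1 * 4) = 20216 / 1089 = 18.56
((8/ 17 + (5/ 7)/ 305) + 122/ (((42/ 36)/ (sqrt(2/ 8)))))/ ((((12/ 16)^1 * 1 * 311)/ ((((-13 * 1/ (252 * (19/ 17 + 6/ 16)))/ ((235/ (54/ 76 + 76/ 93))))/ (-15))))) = 4300778612/ 1269409570558353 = 0.00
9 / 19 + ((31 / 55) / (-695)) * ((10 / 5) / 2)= 343436 / 726275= 0.47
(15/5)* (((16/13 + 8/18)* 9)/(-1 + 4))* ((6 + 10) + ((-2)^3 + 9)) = 3332/13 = 256.31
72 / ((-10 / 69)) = -2484 / 5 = -496.80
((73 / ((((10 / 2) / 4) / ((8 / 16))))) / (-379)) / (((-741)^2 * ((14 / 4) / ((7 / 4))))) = -73 / 1040508495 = -0.00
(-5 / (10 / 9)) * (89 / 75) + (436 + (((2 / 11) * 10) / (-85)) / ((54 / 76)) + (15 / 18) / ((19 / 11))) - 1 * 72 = 359.11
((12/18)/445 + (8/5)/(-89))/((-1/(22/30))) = 242/20025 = 0.01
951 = 951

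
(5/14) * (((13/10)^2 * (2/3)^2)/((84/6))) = 169/8820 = 0.02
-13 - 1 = -14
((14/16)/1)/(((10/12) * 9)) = 7/60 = 0.12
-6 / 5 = -1.20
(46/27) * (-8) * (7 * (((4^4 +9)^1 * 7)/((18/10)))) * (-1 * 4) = 95569600/243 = 393290.53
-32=-32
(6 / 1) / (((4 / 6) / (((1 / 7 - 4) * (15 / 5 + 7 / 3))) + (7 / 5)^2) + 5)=32400 / 37409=0.87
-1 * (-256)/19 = 256/19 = 13.47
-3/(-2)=3/2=1.50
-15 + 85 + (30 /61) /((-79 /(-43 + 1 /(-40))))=1354483 /19276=70.27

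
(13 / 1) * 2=26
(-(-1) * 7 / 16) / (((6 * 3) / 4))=0.10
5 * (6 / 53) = 30 / 53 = 0.57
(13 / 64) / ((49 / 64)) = 13 / 49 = 0.27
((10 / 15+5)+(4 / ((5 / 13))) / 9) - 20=-593 / 45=-13.18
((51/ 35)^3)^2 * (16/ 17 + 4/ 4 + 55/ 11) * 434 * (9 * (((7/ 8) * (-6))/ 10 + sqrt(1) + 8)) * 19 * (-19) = -2085140147122906407/ 2626093750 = -794008266.89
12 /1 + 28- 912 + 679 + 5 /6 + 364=1031 /6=171.83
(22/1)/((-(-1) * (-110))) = -1/5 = -0.20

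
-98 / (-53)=1.85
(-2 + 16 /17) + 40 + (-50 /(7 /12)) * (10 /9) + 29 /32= -55.39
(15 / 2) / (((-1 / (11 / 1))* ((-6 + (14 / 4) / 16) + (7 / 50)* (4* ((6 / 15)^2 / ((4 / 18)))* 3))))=1650000 / 91433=18.05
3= 3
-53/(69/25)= -19.20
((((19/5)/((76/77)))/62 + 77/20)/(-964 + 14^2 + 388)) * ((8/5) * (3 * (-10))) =14553/29450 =0.49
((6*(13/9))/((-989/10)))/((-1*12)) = 65/8901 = 0.01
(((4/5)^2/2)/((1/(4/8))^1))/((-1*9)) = -4/225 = -0.02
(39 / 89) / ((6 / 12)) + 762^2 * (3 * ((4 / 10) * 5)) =310063974 / 89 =3483864.88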